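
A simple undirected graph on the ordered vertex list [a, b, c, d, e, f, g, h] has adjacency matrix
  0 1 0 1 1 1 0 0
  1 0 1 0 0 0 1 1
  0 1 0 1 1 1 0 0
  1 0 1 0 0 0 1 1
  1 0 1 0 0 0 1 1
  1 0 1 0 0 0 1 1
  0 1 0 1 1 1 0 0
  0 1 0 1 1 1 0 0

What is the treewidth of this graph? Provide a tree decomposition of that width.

Each bag holds 5 vertices, so the decomposition has width 4, which upper-bounds the treewidth. For the lower bound: the 5 vertex sets {e,g}, {c,f}, {d,h}, {a}, {b} are disjoint, each induces a connected subgraph, and every pair is joined by at least one edge of G. Contracting each set to a single vertex therefore yields K_{5} as a minor, and since treewidth is minor-monotone, tw(G) ≥ tw(K_{5}) = 4. The upper and lower bounds meet at 4, so that is the treewidth.

Treewidth 4.
One such decomposition:
Bags: B1 = {a, c, e, g, h}  B2 = {a, c, f, g, h}  B3 = {a, c, d, g, h}  B4 = {a, b, c, g, h}
Tree: B1–B2, B2–B3, B3–B4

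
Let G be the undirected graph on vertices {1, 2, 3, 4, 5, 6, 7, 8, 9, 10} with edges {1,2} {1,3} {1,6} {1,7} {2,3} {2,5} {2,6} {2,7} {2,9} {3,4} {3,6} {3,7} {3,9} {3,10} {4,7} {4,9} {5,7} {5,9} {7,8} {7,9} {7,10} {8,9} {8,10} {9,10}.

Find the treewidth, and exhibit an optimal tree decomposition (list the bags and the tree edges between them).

Treewidth 3.
One such decomposition:
Bags: B1 = {2, 3, 7, 9}  B2 = {2, 5, 7, 9}  B3 = {3, 7, 9, 10}  B4 = {7, 8, 9, 10}  B5 = {3, 4, 7, 9}  B6 = {1, 2, 3, 7}  B7 = {1, 2, 3, 6}
Tree: B1–B2, B1–B3, B3–B4, B3–B5, B1–B6, B6–B7

Each bag holds 4 vertices, so the decomposition has width 3, which upper-bounds the treewidth. For the lower bound, the 4 vertices {1, 2, 3, 6} are pairwise adjacent, and any tree decomposition puts a clique entirely inside one bag — forcing width ≥ 3. Combining the bounds, tw(G) = 3.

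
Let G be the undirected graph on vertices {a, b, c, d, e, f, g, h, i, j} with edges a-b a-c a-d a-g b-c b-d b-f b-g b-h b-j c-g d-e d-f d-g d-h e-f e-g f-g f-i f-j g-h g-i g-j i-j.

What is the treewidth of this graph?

A width-3 tree decomposition is:
Bags: B1 = {a, b, d, g}  B2 = {a, b, c, g}  B3 = {b, d, g, h}  B4 = {b, d, f, g}  B5 = {b, f, g, j}  B6 = {d, e, f, g}  B7 = {f, g, i, j}
Tree: B1–B2, B1–B3, B1–B4, B4–B5, B4–B6, B5–B7
Each bag holds 4 vertices, so the decomposition has width 3, which upper-bounds the treewidth. For the lower bound, the 4 vertices {d, e, f, g} are pairwise adjacent, and any tree decomposition puts a clique entirely inside one bag — forcing width ≥ 3. Combining the bounds, tw(G) = 3.

3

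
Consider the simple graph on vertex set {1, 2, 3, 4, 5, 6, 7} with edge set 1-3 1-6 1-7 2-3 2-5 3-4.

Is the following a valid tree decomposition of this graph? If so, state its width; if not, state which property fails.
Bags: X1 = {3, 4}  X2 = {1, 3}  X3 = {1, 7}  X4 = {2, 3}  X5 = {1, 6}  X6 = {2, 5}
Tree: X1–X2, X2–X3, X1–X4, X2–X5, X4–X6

Yes; width 1.

Vertex coverage: the bags together contain {1, 2, 3, 4, 5, 6, 7}, the full vertex set. Edge coverage: each edge of G has both endpoints in at least one bag. Running intersection: for every vertex, the bags containing it form a connected subtree. All three properties hold, so this is a valid tree decomposition of width max|bag| − 1 = 1, and hence tw(G) ≤ 1.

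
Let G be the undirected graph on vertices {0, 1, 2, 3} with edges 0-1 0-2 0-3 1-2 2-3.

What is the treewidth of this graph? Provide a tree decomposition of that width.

The largest bag has 3 vertices, giving width 2; this decomposition certifies tw(G) ≤ 2. For the lower bound, the 3 vertices {0, 1, 2} are pairwise adjacent, and any tree decomposition puts a clique entirely inside one bag — forcing width ≥ 2. Hence tw(G) = 2 exactly.

Treewidth 2.
Bags: B1 = {0, 2, 3}  B2 = {0, 1, 2}
Tree: B1–B2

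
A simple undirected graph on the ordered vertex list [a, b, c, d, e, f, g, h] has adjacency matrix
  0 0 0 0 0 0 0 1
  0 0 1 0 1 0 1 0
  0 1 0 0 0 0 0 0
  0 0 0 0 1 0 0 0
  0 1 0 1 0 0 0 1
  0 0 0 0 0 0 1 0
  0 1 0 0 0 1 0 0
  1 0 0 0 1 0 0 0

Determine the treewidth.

A width-1 tree decomposition is:
Bags: B1 = {b, g}  B2 = {b, e}  B3 = {e, h}  B4 = {a, h}  B5 = {b, c}  B6 = {d, e}  B7 = {f, g}
Tree: B1–B2, B2–B3, B3–B4, B2–B5, B3–B6, B1–B7
The largest bag has 2 vertices, giving width 1; this decomposition certifies tw(G) ≤ 1. Since G has at least one edge (e.g. g–b), it is not an edgeless graph, so tw(G) ≥ 1. The upper and lower bounds meet at 1, so that is the treewidth.

1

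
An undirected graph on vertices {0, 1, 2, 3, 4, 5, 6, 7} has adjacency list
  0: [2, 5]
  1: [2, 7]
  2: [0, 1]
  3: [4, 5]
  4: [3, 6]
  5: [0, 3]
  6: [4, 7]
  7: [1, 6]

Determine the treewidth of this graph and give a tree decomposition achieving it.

Treewidth 2.
One such decomposition:
Bags: B1 = {0, 2, 5}  B2 = {1, 2, 5}  B3 = {1, 5, 7}  B4 = {5, 6, 7}  B5 = {4, 5, 6}  B6 = {3, 4, 5}
Tree: B1–B2, B2–B3, B3–B4, B4–B5, B5–B6

Each bag holds 3 vertices, so the decomposition has width 2, which upper-bounds the treewidth. For the lower bound, G contains the cycle 5–0–2–1–7–6–4–3–5, so G is not a forest; only forests have treewidth ≤ 1, hence tw(G) ≥ 2. The upper and lower bounds meet at 2, so that is the treewidth.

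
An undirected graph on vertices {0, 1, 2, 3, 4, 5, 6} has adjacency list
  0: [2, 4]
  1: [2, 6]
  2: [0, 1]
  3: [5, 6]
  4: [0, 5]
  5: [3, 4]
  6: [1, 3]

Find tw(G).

A width-2 tree decomposition is:
Bags: B1 = {3, 5, 6}  B2 = {4, 5, 6}  B3 = {0, 4, 6}  B4 = {0, 2, 6}  B5 = {1, 2, 6}
Tree: B1–B2, B2–B3, B3–B4, B4–B5
Each bag holds 3 vertices, so the decomposition has width 2, which upper-bounds the treewidth. For the lower bound, G contains the cycle 6–3–5–4–0–2–1–6, so G is not a forest; only forests have treewidth ≤ 1, hence tw(G) ≥ 2. Combining the bounds, tw(G) = 2.

2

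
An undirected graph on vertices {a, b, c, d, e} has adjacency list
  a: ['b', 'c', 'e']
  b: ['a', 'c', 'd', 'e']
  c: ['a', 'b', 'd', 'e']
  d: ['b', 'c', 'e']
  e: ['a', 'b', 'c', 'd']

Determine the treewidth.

3

A width-3 tree decomposition is:
Bags: B1 = {a, b, c, e}  B2 = {b, c, d, e}
Tree: B1–B2
Each bag holds 4 vertices, so the decomposition has width 3, which upper-bounds the treewidth. On the other hand G contains the 4-clique {b, c, d, e}. A clique must lie in a single bag of any decomposition, so no decomposition can have width below 3. Combining the bounds, tw(G) = 3.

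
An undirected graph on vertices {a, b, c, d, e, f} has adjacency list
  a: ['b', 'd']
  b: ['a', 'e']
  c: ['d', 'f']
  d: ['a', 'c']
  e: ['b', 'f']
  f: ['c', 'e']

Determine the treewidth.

A width-2 tree decomposition is:
Bags: B1 = {a, c, d}  B2 = {a, c, f}  B3 = {a, e, f}  B4 = {a, b, e}
Tree: B1–B2, B2–B3, B3–B4
Each bag holds 3 vertices, so the decomposition has width 2, which upper-bounds the treewidth. The edges a–d–c–f–e–b–a form a cycle, so G is not a tree and its treewidth is at least 2. Therefore the treewidth is 2.

2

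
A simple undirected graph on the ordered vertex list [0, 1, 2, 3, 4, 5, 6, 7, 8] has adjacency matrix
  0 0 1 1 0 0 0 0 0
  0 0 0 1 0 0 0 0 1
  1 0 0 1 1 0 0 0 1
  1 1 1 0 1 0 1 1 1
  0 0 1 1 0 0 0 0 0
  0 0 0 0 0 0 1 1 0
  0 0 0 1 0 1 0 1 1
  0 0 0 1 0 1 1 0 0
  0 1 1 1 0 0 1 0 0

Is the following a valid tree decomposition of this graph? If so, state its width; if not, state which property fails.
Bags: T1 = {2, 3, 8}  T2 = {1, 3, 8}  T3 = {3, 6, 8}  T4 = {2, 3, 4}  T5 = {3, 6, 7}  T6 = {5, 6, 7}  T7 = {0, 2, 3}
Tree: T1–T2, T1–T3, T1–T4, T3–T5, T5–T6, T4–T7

Yes; width 2.

Every vertex of G appears in some bag (union = {0, 1, 2, 3, 4, 5, 6, 7, 8}); every edge is covered by a bag; and for each vertex v the set of bags containing v is connected in the bag tree. The decomposition is therefore valid. The largest bag has 3 vertices, so the width is 2.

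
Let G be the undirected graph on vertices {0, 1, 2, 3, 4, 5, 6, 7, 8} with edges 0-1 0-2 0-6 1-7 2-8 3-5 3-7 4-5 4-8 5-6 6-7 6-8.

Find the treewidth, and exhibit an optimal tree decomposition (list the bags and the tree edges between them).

Treewidth 3.
One optimal decomposition is:
Bags: B1 = {3, 4, 5, 7}  B2 = {4, 5, 6, 7}  B3 = {4, 6, 7, 8}  B4 = {1, 6, 7, 8}  B5 = {0, 1, 6, 8}  B6 = {0, 1, 2, 8}
Tree: B1–B2, B2–B3, B3–B4, B4–B5, B5–B6

The largest bag has 4 vertices, giving width 3; this decomposition certifies tw(G) ≤ 3. For the lower bound: the 4 vertex sets {3,4,5}, {7}, {6}, {0,1,2,8} are disjoint, each induces a connected subgraph, and every pair is joined by at least one edge of G. Contracting each set to a single vertex therefore yields K_{4} as a minor, and since treewidth is minor-monotone, tw(G) ≥ tw(K_{4}) = 3. Combining the bounds, tw(G) = 3.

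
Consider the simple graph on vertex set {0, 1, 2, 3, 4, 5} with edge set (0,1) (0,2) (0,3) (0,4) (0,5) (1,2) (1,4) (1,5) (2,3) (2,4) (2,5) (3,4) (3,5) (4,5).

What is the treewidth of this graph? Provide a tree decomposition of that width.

Each bag holds 5 vertices, so the decomposition has width 4, which upper-bounds the treewidth. Conversely, {0, 1, 2, 4, 5} is a clique of size 5, and the vertices of any clique must share a bag in every tree decomposition; so some bag has ≥ 5 vertices and tw(G) ≥ 4. Therefore the treewidth is 4.

Treewidth 4.
One such decomposition:
Bags: B1 = {0, 1, 2, 4, 5}  B2 = {0, 2, 3, 4, 5}
Tree: B1–B2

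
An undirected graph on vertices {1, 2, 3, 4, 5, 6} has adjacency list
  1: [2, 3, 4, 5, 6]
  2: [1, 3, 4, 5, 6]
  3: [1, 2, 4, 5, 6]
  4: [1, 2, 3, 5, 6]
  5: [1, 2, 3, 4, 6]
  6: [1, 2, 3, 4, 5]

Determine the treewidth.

A width-5 tree decomposition is:
Bags: B1 = {1, 2, 3, 4, 5, 6}
Tree: (single bag)
With just one bag of size 6, the width is 6 − 1 = 5, so tw(G) ≤ 5. Conversely, {1, 2, 3, 4, 5, 6} is a clique of size 6, and the vertices of any clique must share a bag in every tree decomposition; so some bag has ≥ 6 vertices and tw(G) ≥ 5. Combining the bounds, tw(G) = 5.

5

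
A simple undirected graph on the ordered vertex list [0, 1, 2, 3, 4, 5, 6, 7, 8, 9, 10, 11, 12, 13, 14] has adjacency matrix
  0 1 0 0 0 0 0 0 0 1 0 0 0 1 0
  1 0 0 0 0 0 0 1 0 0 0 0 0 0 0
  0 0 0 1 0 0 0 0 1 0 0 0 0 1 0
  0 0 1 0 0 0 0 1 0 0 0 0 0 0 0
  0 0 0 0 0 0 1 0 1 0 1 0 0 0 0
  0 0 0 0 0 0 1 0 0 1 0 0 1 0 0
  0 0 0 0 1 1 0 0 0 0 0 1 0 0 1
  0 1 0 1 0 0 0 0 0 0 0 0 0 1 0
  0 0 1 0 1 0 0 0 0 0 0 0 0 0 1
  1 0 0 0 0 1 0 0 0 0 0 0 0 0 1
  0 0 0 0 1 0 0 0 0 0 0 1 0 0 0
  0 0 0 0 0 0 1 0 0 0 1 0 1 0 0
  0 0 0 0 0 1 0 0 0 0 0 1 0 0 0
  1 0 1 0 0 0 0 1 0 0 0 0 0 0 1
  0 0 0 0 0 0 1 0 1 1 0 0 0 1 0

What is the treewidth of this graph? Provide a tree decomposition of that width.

Treewidth 3.
One optimal decomposition is:
Bags: B1 = {5, 10, 11, 12}  B2 = {5, 6, 10, 11}  B3 = {4, 5, 6, 10}  B4 = {4, 5, 6, 9}  B5 = {4, 6, 9, 14}  B6 = {4, 8, 9, 14}  B7 = {0, 8, 9, 14}  B8 = {0, 8, 13, 14}  B9 = {0, 2, 8, 13}  B10 = {0, 1, 2, 13}  B11 = {1, 2, 7, 13}  B12 = {1, 2, 3, 7}
Tree: B1–B2, B2–B3, B3–B4, B4–B5, B5–B6, B6–B7, B7–B8, B8–B9, B9–B10, B10–B11, B11–B12

Every bag has size at most 4, so the width is 4 − 1 = 3 and tw(G) ≤ 3. For the lower bound: the 4 vertex sets {10,11,12}, {5}, {6}, {4,8,9,14} are disjoint, each induces a connected subgraph, and every pair is joined by at least one edge of G. Contracting each set to a single vertex therefore yields K_{4} as a minor, and since treewidth is minor-monotone, tw(G) ≥ tw(K_{4}) = 3. The upper and lower bounds meet at 3, so that is the treewidth.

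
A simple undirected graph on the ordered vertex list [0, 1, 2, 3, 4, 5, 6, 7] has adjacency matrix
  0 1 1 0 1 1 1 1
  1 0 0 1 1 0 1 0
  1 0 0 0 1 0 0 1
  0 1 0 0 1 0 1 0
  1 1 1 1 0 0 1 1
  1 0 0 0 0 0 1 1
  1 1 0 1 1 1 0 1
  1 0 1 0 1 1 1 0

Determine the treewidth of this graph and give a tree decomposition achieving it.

Each bag holds 4 vertices, so the decomposition has width 3, which upper-bounds the treewidth. On the other hand G contains the 4-clique {0, 2, 4, 7}. A clique must lie in a single bag of any decomposition, so no decomposition can have width below 3. Therefore the treewidth is 3.

Treewidth 3.
One optimal decomposition is:
Bags: B1 = {0, 4, 6, 7}  B2 = {0, 5, 6, 7}  B3 = {0, 1, 4, 6}  B4 = {1, 3, 4, 6}  B5 = {0, 2, 4, 7}
Tree: B1–B2, B1–B3, B3–B4, B1–B5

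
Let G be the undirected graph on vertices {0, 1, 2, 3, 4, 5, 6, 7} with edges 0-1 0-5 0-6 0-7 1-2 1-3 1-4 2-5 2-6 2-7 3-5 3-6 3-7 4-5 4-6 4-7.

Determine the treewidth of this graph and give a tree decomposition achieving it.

The largest bag has 5 vertices, giving width 4; this decomposition certifies tw(G) ≤ 4. For the lower bound: the 5 vertex sets {1,2}, {0,5}, {4,7}, {3}, {6} are disjoint, each induces a connected subgraph, and every pair is joined by at least one edge of G. Contracting each set to a single vertex therefore yields K_{5} as a minor, and since treewidth is minor-monotone, tw(G) ≥ tw(K_{5}) = 4. Therefore the treewidth is 4.

Treewidth 4.
One such decomposition:
Bags: B1 = {0, 1, 2, 3, 4}  B2 = {0, 2, 3, 4, 5}  B3 = {0, 2, 3, 4, 7}  B4 = {0, 2, 3, 4, 6}
Tree: B1–B2, B2–B3, B3–B4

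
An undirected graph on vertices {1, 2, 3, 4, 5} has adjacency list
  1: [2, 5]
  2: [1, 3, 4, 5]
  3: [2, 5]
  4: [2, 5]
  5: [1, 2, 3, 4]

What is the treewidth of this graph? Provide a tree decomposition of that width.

Treewidth 2.
One optimal decomposition is:
Bags: B1 = {2, 3, 5}  B2 = {2, 4, 5}  B3 = {1, 2, 5}
Tree: B1–B2, B1–B3

Each bag holds 3 vertices, so the decomposition has width 2, which upper-bounds the treewidth. Conversely, {1, 2, 5} is a clique of size 3, and the vertices of any clique must share a bag in every tree decomposition; so some bag has ≥ 3 vertices and tw(G) ≥ 2. Combining the bounds, tw(G) = 2.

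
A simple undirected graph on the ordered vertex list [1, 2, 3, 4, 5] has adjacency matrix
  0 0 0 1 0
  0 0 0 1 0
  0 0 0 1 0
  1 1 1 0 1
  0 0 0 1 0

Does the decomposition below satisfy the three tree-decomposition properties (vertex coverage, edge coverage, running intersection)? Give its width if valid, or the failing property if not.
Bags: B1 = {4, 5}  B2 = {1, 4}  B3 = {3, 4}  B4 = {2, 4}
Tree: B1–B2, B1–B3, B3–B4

Yes; width 1.

Every vertex of G appears in some bag (union = {1, 2, 3, 4, 5}); every edge is covered by a bag; and for each vertex v the set of bags containing v is connected in the bag tree. The decomposition is therefore valid. The largest bag has 2 vertices, so the width is 1.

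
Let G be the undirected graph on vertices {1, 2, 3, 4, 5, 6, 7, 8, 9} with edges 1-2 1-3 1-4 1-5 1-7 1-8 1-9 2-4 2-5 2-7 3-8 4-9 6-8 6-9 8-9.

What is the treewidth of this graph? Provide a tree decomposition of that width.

Treewidth 2.
One optimal decomposition is:
Bags: B1 = {1, 8, 9}  B2 = {1, 4, 9}  B3 = {1, 3, 8}  B4 = {1, 2, 4}  B5 = {6, 8, 9}  B6 = {1, 2, 5}  B7 = {1, 2, 7}
Tree: B1–B2, B1–B3, B2–B4, B1–B5, B4–B6, B4–B7

Every bag has size at most 3, so the width is 3 − 1 = 2 and tw(G) ≤ 2. For the lower bound, the 3 vertices {1, 8, 9} are pairwise adjacent, and any tree decomposition puts a clique entirely inside one bag — forcing width ≥ 2. Combining the bounds, tw(G) = 2.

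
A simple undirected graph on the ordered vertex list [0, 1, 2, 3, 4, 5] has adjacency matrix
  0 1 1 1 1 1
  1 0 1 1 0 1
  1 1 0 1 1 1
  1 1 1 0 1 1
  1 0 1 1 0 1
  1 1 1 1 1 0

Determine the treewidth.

4

A width-4 tree decomposition is:
Bags: B1 = {0, 1, 2, 3, 5}  B2 = {0, 2, 3, 4, 5}
Tree: B1–B2
Every bag has size at most 5, so the width is 5 − 1 = 4 and tw(G) ≤ 4. Conversely, {0, 1, 2, 3, 5} is a clique of size 5, and the vertices of any clique must share a bag in every tree decomposition; so some bag has ≥ 5 vertices and tw(G) ≥ 4. Combining the bounds, tw(G) = 4.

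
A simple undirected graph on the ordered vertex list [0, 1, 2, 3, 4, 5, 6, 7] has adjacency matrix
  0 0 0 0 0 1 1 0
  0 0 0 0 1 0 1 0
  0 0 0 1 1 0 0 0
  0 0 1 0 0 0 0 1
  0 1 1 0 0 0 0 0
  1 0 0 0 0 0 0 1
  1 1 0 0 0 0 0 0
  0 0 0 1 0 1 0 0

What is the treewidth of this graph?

A width-2 tree decomposition is:
Bags: B1 = {3, 5, 7}  B2 = {0, 3, 5}  B3 = {0, 3, 6}  B4 = {1, 3, 6}  B5 = {1, 3, 4}  B6 = {2, 3, 4}
Tree: B1–B2, B2–B3, B3–B4, B4–B5, B5–B6
Every bag has size at most 3, so the width is 3 − 1 = 2 and tw(G) ≤ 2. For the lower bound, G contains the cycle 3–7–5–0–6–1–4–2–3, so G is not a forest; only forests have treewidth ≤ 1, hence tw(G) ≥ 2. Combining the bounds, tw(G) = 2.

2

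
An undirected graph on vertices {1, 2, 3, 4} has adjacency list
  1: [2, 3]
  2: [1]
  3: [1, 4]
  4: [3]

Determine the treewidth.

A width-1 tree decomposition is:
Bags: B1 = {1, 3}  B2 = {3, 4}  B3 = {1, 2}
Tree: B1–B2, B1–B3
The largest bag has 2 vertices, giving width 1; this decomposition certifies tw(G) ≤ 1. Since G has at least one edge (e.g. 1–3), it is not an edgeless graph, so tw(G) ≥ 1. Combining the bounds, tw(G) = 1.

1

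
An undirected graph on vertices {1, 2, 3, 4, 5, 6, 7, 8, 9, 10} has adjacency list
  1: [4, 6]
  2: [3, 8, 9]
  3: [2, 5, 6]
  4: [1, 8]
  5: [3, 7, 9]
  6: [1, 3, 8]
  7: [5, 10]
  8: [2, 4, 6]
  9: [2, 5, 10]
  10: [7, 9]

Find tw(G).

A width-2 tree decomposition is:
Bags: B1 = {5, 7, 10}  B2 = {5, 9, 10}  B3 = {3, 5, 9}  B4 = {2, 3, 9}  B5 = {2, 3, 6}  B6 = {2, 6, 8}  B7 = {1, 6, 8}  B8 = {1, 4, 8}
Tree: B1–B2, B2–B3, B3–B4, B4–B5, B5–B6, B6–B7, B7–B8
Each bag holds 3 vertices, so the decomposition has width 2, which upper-bounds the treewidth. For the lower bound, G contains the cycle 7–10–9–5–7, so G is not a forest; only forests have treewidth ≤ 1, hence tw(G) ≥ 2. Hence tw(G) = 2 exactly.

2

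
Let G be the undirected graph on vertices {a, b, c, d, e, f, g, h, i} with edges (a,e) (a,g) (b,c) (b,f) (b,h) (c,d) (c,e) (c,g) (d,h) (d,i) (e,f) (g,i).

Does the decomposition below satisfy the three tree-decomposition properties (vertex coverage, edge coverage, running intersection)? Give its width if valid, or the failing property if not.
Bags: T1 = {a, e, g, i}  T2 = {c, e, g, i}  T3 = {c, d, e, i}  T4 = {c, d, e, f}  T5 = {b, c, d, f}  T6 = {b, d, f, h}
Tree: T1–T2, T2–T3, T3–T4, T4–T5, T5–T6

Yes; width 3.

Every vertex of G appears in some bag (union = {a, b, c, d, e, f, g, h, i}); every edge is covered by a bag; and for each vertex v the set of bags containing v is connected in the bag tree. The decomposition is therefore valid. The largest bag has 4 vertices, so the width is 3.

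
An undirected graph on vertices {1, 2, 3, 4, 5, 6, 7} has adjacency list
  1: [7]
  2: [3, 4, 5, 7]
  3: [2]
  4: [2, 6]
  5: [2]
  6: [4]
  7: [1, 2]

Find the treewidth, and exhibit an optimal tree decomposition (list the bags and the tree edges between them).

Treewidth 1.
One such decomposition:
Bags: B1 = {2, 7}  B2 = {2, 3}  B3 = {2, 4}  B4 = {4, 6}  B5 = {2, 5}  B6 = {1, 7}
Tree: B1–B2, B1–B3, B3–B4, B2–B5, B1–B6

Every bag has size at most 2, so the width is 2 − 1 = 1 and tw(G) ≤ 1. G has an edge, so its treewidth is at least 1. Therefore the treewidth is 1.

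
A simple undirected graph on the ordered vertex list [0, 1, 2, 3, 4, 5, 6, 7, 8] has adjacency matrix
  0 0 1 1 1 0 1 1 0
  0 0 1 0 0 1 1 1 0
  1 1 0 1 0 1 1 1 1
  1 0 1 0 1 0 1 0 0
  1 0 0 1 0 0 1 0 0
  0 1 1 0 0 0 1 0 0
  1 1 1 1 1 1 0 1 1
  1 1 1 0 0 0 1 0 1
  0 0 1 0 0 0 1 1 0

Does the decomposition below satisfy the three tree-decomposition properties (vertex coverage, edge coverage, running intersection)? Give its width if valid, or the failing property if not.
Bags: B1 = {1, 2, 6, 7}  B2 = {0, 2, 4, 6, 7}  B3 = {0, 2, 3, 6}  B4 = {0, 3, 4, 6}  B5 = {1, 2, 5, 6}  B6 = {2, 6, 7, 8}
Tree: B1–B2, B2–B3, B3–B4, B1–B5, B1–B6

No — bags containing vertex 4 are not connected in the tree.

A tree decomposition must satisfy three properties: every vertex lies in some bag; for every edge, both endpoints lie together in some bag; and for every vertex, the bags containing it form a connected subtree. Here bags containing vertex 4 are not connected in the tree, so the decomposition is invalid.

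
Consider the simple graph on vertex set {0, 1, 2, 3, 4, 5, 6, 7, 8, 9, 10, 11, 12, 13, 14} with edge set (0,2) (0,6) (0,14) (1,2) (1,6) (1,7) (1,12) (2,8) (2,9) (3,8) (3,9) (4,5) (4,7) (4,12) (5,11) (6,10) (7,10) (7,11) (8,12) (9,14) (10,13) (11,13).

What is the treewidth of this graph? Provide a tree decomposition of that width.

Every bag has size at most 4, so the width is 4 − 1 = 3 and tw(G) ≤ 3. For the lower bound: the 4 vertex sets {5,11,13}, {4}, {7}, {1,6,10,12} are disjoint, each induces a connected subgraph, and every pair is joined by at least one edge of G. Contracting each set to a single vertex therefore yields K_{4} as a minor, and since treewidth is minor-monotone, tw(G) ≥ tw(K_{4}) = 3. Therefore the treewidth is 3.

Treewidth 3.
One optimal decomposition is:
Bags: B1 = {4, 5, 11, 13}  B2 = {4, 7, 11, 13}  B3 = {4, 7, 10, 13}  B4 = {4, 7, 10, 12}  B5 = {1, 7, 10, 12}  B6 = {1, 6, 10, 12}  B7 = {1, 6, 8, 12}  B8 = {1, 2, 6, 8}  B9 = {0, 2, 6, 8}  B10 = {0, 2, 3, 8}  B11 = {0, 2, 3, 9}  B12 = {0, 3, 9, 14}
Tree: B1–B2, B2–B3, B3–B4, B4–B5, B5–B6, B6–B7, B7–B8, B8–B9, B9–B10, B10–B11, B11–B12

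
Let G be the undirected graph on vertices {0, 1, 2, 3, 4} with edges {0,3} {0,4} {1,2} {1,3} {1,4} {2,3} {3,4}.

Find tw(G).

2

A width-2 tree decomposition is:
Bags: B1 = {1, 2, 3}  B2 = {1, 3, 4}  B3 = {0, 3, 4}
Tree: B1–B2, B2–B3
Every bag has size at most 3, so the width is 3 − 1 = 2 and tw(G) ≤ 2. For the lower bound, the 3 vertices {0, 3, 4} are pairwise adjacent, and any tree decomposition puts a clique entirely inside one bag — forcing width ≥ 2. Combining the bounds, tw(G) = 2.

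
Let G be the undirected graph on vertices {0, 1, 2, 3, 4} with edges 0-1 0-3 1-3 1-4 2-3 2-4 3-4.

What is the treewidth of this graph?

2

A width-2 tree decomposition is:
Bags: B1 = {1, 3, 4}  B2 = {0, 1, 3}  B3 = {2, 3, 4}
Tree: B1–B2, B1–B3
Every bag has size at most 3, so the width is 3 − 1 = 2 and tw(G) ≤ 2. For the lower bound, the 3 vertices {0, 1, 3} are pairwise adjacent, and any tree decomposition puts a clique entirely inside one bag — forcing width ≥ 2. The upper and lower bounds meet at 2, so that is the treewidth.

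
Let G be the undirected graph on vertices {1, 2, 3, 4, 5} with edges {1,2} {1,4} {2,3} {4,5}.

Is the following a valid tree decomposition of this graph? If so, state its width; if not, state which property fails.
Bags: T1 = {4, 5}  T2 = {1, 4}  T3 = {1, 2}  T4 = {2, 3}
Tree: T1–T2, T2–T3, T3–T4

Yes; width 1.

Checking the three conditions: (i) the bags cover all of {1, 2, 3, 4, 5}; (ii) for each edge, some bag contains both endpoints; (iii) the bags containing any fixed vertex form a subtree. All hold, so the decomposition is valid with width 2 − 1 = 1.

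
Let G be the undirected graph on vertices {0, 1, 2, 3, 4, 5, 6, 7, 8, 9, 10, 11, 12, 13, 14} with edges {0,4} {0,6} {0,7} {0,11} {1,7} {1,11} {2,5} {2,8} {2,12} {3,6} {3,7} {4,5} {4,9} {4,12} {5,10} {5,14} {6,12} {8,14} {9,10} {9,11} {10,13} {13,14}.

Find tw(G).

A width-3 tree decomposition is:
Bags: B1 = {1, 3, 7, 11}  B2 = {0, 3, 7, 11}  B3 = {0, 3, 6, 11}  B4 = {0, 6, 9, 11}  B5 = {0, 4, 6, 9}  B6 = {4, 6, 9, 12}  B7 = {4, 9, 10, 12}  B8 = {4, 5, 10, 12}  B9 = {2, 5, 10, 12}  B10 = {2, 5, 10, 13}  B11 = {2, 5, 13, 14}  B12 = {2, 8, 13, 14}
Tree: B1–B2, B2–B3, B3–B4, B4–B5, B5–B6, B6–B7, B7–B8, B8–B9, B9–B10, B10–B11, B11–B12
Every bag has size at most 4, so the width is 4 − 1 = 3 and tw(G) ≤ 3. For the lower bound: the 4 vertex sets {1,3,7}, {11}, {0}, {4,6,9,12} are disjoint, each induces a connected subgraph, and every pair is joined by at least one edge of G. Contracting each set to a single vertex therefore yields K_{4} as a minor, and since treewidth is minor-monotone, tw(G) ≥ tw(K_{4}) = 3. Combining the bounds, tw(G) = 3.

3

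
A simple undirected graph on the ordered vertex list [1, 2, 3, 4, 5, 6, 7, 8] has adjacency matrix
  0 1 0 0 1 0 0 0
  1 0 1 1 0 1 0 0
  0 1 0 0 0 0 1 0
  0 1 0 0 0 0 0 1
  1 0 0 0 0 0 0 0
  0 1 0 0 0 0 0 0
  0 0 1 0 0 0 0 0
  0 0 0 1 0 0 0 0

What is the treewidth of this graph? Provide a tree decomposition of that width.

The largest bag has 2 vertices, giving width 1; this decomposition certifies tw(G) ≤ 1. Any graph with an edge has treewidth ≥ 1, and G has the edge 6–2. Therefore the treewidth is 1.

Treewidth 1.
One such decomposition:
Bags: B1 = {2, 6}  B2 = {2, 3}  B3 = {2, 4}  B4 = {3, 7}  B5 = {1, 2}  B6 = {4, 8}  B7 = {1, 5}
Tree: B1–B2, B1–B3, B2–B4, B3–B5, B3–B6, B5–B7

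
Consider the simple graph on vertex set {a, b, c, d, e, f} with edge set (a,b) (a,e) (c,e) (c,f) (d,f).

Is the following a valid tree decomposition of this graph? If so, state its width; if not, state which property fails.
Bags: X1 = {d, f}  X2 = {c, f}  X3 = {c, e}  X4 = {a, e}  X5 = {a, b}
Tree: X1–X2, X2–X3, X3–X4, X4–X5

Checking the three conditions: (i) the bags cover all of {a, b, c, d, e, f}; (ii) for each edge, some bag contains both endpoints; (iii) the bags containing any fixed vertex form a subtree. All hold, so the decomposition is valid with width 2 − 1 = 1.

Yes; width 1.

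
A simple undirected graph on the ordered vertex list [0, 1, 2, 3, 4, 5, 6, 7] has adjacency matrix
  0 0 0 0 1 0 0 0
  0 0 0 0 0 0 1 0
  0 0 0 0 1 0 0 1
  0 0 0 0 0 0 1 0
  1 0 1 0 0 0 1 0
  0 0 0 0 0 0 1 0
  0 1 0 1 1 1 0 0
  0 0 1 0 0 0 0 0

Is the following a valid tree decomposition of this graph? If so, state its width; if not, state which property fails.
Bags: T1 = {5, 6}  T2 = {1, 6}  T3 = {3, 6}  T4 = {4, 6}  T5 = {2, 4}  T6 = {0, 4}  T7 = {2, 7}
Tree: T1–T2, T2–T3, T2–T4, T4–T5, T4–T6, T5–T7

Checking the three conditions: (i) the bags cover all of {0, 1, 2, 3, 4, 5, 6, 7}; (ii) for each edge, some bag contains both endpoints; (iii) the bags containing any fixed vertex form a subtree. All hold, so the decomposition is valid with width 2 − 1 = 1.

Yes; width 1.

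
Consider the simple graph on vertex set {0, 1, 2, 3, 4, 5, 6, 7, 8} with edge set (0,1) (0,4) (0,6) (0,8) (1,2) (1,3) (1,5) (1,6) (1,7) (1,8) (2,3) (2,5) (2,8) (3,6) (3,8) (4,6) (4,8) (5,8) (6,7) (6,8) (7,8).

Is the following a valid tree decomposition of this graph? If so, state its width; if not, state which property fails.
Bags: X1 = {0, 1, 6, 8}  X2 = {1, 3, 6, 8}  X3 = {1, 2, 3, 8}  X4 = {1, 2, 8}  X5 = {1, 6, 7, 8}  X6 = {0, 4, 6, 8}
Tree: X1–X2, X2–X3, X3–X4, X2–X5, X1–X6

No — vertex 5 appears in no bag.

A tree decomposition must satisfy three properties: every vertex lies in some bag; for every edge, both endpoints lie together in some bag; and for every vertex, the bags containing it form a connected subtree. Here vertex 5 appears in no bag, so the decomposition is invalid.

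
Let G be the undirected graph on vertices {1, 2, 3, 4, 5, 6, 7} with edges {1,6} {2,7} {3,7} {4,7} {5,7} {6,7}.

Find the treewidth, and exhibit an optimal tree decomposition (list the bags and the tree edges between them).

The largest bag has 2 vertices, giving width 1; this decomposition certifies tw(G) ≤ 1. G has an edge, so its treewidth is at least 1. The upper and lower bounds meet at 1, so that is the treewidth.

Treewidth 1.
One optimal decomposition is:
Bags: B1 = {4, 7}  B2 = {3, 7}  B3 = {2, 7}  B4 = {5, 7}  B5 = {6, 7}  B6 = {1, 6}
Tree: B1–B2, B1–B3, B2–B4, B2–B5, B5–B6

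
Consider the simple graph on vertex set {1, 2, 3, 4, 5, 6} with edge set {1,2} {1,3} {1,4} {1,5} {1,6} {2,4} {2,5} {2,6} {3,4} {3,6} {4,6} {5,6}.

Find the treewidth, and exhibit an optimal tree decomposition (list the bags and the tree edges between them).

Treewidth 3.
One optimal decomposition is:
Bags: B1 = {1, 2, 4, 6}  B2 = {1, 2, 5, 6}  B3 = {1, 3, 4, 6}
Tree: B1–B2, B1–B3

Each bag holds 4 vertices, so the decomposition has width 3, which upper-bounds the treewidth. Conversely, {1, 2, 4, 6} is a clique of size 4, and the vertices of any clique must share a bag in every tree decomposition; so some bag has ≥ 4 vertices and tw(G) ≥ 3. Hence tw(G) = 3 exactly.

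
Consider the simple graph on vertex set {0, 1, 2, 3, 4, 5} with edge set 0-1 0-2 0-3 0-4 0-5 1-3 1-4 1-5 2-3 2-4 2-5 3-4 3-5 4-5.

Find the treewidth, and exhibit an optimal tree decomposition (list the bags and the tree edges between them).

Each bag holds 5 vertices, so the decomposition has width 4, which upper-bounds the treewidth. For the lower bound, the 5 vertices {0, 1, 3, 4, 5} are pairwise adjacent, and any tree decomposition puts a clique entirely inside one bag — forcing width ≥ 4. The upper and lower bounds meet at 4, so that is the treewidth.

Treewidth 4.
One optimal decomposition is:
Bags: B1 = {0, 2, 3, 4, 5}  B2 = {0, 1, 3, 4, 5}
Tree: B1–B2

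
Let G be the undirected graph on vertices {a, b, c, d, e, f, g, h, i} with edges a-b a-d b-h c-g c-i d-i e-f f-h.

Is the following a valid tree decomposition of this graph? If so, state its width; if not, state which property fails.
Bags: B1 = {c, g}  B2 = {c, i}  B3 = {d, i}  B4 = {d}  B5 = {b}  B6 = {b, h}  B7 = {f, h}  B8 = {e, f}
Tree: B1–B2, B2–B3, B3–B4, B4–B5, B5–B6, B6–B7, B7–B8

A tree decomposition must satisfy three properties: every vertex lies in some bag; for every edge, both endpoints lie together in some bag; and for every vertex, the bags containing it form a connected subtree. Here vertex a appears in no bag, so the decomposition is invalid.

No — vertex a appears in no bag.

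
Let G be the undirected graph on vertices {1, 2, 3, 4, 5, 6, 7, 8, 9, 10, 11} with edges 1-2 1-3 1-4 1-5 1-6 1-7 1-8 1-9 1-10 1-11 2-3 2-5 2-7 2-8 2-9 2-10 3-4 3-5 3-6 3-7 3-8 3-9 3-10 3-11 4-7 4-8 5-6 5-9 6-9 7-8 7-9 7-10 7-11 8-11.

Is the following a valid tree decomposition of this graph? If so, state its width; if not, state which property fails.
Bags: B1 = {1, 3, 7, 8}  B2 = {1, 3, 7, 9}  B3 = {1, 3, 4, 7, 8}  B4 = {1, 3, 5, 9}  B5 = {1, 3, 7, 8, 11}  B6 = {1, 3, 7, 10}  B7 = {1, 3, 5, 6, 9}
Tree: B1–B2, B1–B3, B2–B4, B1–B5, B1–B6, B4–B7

A tree decomposition must satisfy three properties: every vertex lies in some bag; for every edge, both endpoints lie together in some bag; and for every vertex, the bags containing it form a connected subtree. Here vertex 2 appears in no bag, so the decomposition is invalid.

No — vertex 2 appears in no bag.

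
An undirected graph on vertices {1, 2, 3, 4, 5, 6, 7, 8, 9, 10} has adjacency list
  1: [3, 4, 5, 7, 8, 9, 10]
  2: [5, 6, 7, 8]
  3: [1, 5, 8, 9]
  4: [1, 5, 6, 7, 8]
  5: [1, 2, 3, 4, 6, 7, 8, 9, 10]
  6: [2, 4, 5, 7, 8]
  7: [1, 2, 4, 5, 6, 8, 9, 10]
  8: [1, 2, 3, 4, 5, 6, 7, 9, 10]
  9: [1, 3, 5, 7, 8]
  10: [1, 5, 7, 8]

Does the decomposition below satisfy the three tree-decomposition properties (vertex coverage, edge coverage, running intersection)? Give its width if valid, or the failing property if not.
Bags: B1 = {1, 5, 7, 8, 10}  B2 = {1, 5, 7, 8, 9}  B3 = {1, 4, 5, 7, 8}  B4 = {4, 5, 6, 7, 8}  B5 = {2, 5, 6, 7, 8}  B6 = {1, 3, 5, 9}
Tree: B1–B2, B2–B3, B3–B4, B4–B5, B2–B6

A tree decomposition must satisfy three properties: every vertex lies in some bag; for every edge, both endpoints lie together in some bag; and for every vertex, the bags containing it form a connected subtree. Here edge (8,3) lies in no bag, so the decomposition is invalid.

No — edge (8,3) lies in no bag.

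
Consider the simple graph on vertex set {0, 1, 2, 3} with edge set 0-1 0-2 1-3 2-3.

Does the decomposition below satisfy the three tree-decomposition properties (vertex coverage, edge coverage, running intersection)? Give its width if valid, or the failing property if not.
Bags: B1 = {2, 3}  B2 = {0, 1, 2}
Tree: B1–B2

No — edge (1,3) lies in no bag.

A tree decomposition must satisfy three properties: every vertex lies in some bag; for every edge, both endpoints lie together in some bag; and for every vertex, the bags containing it form a connected subtree. Here edge (1,3) lies in no bag, so the decomposition is invalid.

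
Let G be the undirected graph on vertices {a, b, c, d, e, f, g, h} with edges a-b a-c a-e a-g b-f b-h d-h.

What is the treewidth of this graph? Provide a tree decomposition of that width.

Each bag holds 2 vertices, so the decomposition has width 1, which upper-bounds the treewidth. Any graph with an edge has treewidth ≥ 1, and G has the edge b–f. The upper and lower bounds meet at 1, so that is the treewidth.

Treewidth 1.
One optimal decomposition is:
Bags: B1 = {b, f}  B2 = {a, b}  B3 = {b, h}  B4 = {a, c}  B5 = {a, e}  B6 = {d, h}  B7 = {a, g}
Tree: B1–B2, B2–B3, B2–B4, B4–B5, B3–B6, B5–B7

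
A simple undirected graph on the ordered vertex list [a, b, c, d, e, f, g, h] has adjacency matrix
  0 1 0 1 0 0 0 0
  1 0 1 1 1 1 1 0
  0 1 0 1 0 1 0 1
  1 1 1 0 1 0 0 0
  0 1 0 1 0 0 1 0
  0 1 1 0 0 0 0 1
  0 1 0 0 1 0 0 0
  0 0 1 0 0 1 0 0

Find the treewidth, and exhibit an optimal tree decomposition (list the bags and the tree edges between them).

Treewidth 2.
Bags: B1 = {b, c, d}  B2 = {b, c, f}  B3 = {a, b, d}  B4 = {b, d, e}  B5 = {c, f, h}  B6 = {b, e, g}
Tree: B1–B2, B1–B3, B3–B4, B2–B5, B4–B6

Every bag has size at most 3, so the width is 3 − 1 = 2 and tw(G) ≤ 2. Conversely, {c, f, h} is a clique of size 3, and the vertices of any clique must share a bag in every tree decomposition; so some bag has ≥ 3 vertices and tw(G) ≥ 2. Therefore the treewidth is 2.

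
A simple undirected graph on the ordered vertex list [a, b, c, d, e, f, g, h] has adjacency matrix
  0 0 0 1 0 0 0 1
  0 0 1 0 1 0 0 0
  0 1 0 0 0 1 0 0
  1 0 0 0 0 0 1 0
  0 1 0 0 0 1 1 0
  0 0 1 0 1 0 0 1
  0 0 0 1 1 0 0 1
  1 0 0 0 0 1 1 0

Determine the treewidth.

A width-2 tree decomposition is:
Bags: B1 = {a, d, g}  B2 = {a, g, h}  B3 = {e, g, h}  B4 = {e, f, h}  B5 = {b, e, f}  B6 = {b, c, f}
Tree: B1–B2, B2–B3, B3–B4, B4–B5, B5–B6
Every bag has size at most 3, so the width is 3 − 1 = 2 and tw(G) ≤ 2. The edges d–a–h–g–d form a cycle, so G is not a tree and its treewidth is at least 2. Therefore the treewidth is 2.

2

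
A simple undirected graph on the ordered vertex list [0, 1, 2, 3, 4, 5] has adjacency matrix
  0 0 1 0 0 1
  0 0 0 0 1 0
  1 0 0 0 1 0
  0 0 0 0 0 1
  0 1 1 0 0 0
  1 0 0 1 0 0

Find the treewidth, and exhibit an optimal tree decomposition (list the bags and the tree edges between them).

The largest bag has 2 vertices, giving width 1; this decomposition certifies tw(G) ≤ 1. Since G has at least one edge (e.g. 3–5), it is not an edgeless graph, so tw(G) ≥ 1. Hence tw(G) = 1 exactly.

Treewidth 1.
One such decomposition:
Bags: B1 = {3, 5}  B2 = {0, 5}  B3 = {0, 2}  B4 = {2, 4}  B5 = {1, 4}
Tree: B1–B2, B2–B3, B3–B4, B4–B5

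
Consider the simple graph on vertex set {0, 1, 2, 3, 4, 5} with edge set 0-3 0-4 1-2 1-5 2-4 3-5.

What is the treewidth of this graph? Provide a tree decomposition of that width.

The largest bag has 3 vertices, giving width 2; this decomposition certifies tw(G) ≤ 2. For the lower bound, G contains the cycle 3–0–4–2–1–5–3, so G is not a forest; only forests have treewidth ≤ 1, hence tw(G) ≥ 2. Hence tw(G) = 2 exactly.

Treewidth 2.
One optimal decomposition is:
Bags: B1 = {0, 3, 4}  B2 = {2, 3, 4}  B3 = {1, 2, 3}  B4 = {1, 3, 5}
Tree: B1–B2, B2–B3, B3–B4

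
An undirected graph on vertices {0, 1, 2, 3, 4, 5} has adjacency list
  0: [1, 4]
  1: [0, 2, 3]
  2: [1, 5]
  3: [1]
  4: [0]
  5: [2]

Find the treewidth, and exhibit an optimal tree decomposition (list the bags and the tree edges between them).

Treewidth 1.
One optimal decomposition is:
Bags: B1 = {0, 1}  B2 = {1, 2}  B3 = {1, 3}  B4 = {2, 5}  B5 = {0, 4}
Tree: B1–B2, B2–B3, B2–B4, B1–B5

Each bag holds 2 vertices, so the decomposition has width 1, which upper-bounds the treewidth. Since G has at least one edge (e.g. 0–1), it is not an edgeless graph, so tw(G) ≥ 1. The upper and lower bounds meet at 1, so that is the treewidth.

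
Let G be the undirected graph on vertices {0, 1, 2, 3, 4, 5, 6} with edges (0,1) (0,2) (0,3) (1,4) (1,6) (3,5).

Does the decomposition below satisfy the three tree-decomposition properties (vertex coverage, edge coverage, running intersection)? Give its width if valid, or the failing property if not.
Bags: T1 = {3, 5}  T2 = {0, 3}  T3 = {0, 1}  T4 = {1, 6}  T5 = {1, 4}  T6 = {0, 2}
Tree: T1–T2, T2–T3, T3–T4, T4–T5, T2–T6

Yes; width 1.

Vertex coverage: the bags together contain {0, 1, 2, 3, 4, 5, 6}, the full vertex set. Edge coverage: each edge of G has both endpoints in at least one bag. Running intersection: for every vertex, the bags containing it form a connected subtree. All three properties hold, so this is a valid tree decomposition of width max|bag| − 1 = 1, and hence tw(G) ≤ 1.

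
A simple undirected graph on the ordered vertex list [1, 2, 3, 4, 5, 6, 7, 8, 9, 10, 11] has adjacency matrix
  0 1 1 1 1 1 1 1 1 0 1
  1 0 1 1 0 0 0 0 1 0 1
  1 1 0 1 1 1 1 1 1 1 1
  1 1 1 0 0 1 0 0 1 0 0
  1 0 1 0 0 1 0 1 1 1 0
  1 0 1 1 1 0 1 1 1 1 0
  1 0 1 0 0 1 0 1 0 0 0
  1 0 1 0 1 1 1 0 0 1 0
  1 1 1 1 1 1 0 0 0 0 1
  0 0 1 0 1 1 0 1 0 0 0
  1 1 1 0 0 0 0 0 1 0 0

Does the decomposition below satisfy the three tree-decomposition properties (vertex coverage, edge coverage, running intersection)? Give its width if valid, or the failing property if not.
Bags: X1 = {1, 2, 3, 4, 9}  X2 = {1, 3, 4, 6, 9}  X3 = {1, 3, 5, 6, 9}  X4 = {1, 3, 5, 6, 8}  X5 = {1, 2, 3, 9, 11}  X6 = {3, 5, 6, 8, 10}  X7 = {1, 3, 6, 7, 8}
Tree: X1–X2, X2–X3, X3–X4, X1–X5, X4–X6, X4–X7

Yes; width 4.

Checking the three conditions: (i) the bags cover all of {1, 2, 3, 4, 5, 6, 7, 8, 9, 10, 11}; (ii) for each edge, some bag contains both endpoints; (iii) the bags containing any fixed vertex form a subtree. All hold, so the decomposition is valid with width 5 − 1 = 4.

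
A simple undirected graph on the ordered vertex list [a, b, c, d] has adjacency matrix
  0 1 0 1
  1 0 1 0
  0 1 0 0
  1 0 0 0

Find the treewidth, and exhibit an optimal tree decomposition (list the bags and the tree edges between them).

Treewidth 1.
One such decomposition:
Bags: B1 = {b, c}  B2 = {a, b}  B3 = {a, d}
Tree: B1–B2, B2–B3

Each bag holds 2 vertices, so the decomposition has width 1, which upper-bounds the treewidth. Since G has at least one edge (e.g. c–b), it is not an edgeless graph, so tw(G) ≥ 1. Therefore the treewidth is 1.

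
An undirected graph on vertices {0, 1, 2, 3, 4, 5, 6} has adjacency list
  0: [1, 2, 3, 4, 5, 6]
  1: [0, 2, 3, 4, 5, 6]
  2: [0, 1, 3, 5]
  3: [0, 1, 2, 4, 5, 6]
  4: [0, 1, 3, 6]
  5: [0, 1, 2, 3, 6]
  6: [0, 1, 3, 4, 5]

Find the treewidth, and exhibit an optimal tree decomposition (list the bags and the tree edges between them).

Each bag holds 5 vertices, so the decomposition has width 4, which upper-bounds the treewidth. On the other hand G contains the 5-clique {0, 1, 3, 4, 6}. A clique must lie in a single bag of any decomposition, so no decomposition can have width below 4. Combining the bounds, tw(G) = 4.

Treewidth 4.
One optimal decomposition is:
Bags: B1 = {0, 1, 3, 5, 6}  B2 = {0, 1, 2, 3, 5}  B3 = {0, 1, 3, 4, 6}
Tree: B1–B2, B1–B3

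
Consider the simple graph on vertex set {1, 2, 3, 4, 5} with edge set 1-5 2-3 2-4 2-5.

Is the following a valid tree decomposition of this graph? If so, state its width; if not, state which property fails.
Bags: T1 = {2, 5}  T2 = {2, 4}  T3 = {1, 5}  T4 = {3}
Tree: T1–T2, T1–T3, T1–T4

A tree decomposition must satisfy three properties: every vertex lies in some bag; for every edge, both endpoints lie together in some bag; and for every vertex, the bags containing it form a connected subtree. Here edge (2,3) lies in no bag, so the decomposition is invalid.

No — edge (2,3) lies in no bag.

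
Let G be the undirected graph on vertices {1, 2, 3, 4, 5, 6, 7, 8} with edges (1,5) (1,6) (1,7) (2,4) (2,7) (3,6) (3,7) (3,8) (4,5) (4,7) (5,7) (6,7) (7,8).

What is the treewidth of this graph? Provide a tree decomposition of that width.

Each bag holds 3 vertices, so the decomposition has width 2, which upper-bounds the treewidth. Conversely, {1, 5, 7} is a clique of size 3, and the vertices of any clique must share a bag in every tree decomposition; so some bag has ≥ 3 vertices and tw(G) ≥ 2. Therefore the treewidth is 2.

Treewidth 2.
One optimal decomposition is:
Bags: B1 = {1, 5, 7}  B2 = {4, 5, 7}  B3 = {2, 4, 7}  B4 = {1, 6, 7}  B5 = {3, 6, 7}  B6 = {3, 7, 8}
Tree: B1–B2, B2–B3, B1–B4, B4–B5, B5–B6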